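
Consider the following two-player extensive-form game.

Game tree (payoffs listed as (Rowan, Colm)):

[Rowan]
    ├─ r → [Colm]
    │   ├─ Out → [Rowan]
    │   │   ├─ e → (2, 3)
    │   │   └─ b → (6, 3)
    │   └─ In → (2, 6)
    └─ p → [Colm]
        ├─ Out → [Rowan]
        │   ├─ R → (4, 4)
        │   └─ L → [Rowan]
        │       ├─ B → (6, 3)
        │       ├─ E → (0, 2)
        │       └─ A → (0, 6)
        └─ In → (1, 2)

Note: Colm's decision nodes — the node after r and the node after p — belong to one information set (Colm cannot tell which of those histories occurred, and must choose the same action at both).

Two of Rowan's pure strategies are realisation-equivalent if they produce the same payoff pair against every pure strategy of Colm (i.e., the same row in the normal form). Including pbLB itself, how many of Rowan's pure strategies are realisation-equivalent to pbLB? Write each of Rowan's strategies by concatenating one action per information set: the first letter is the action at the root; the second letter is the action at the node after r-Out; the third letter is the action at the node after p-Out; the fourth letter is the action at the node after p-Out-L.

Row for pbLB (columns Out, In): (6,3) (1,2).
Under pbLB, Rowan's choice at the node after r-Out can never be reached regardless of what Colm does, so varying those choices leaves every outcome unchanged.
Holding the reachable choices fixed and varying the unreachable one freely already gives 2 equivalent strategies.
No other strategy reproduces this row, so those 2 are the full class: peLB, pbLB.

2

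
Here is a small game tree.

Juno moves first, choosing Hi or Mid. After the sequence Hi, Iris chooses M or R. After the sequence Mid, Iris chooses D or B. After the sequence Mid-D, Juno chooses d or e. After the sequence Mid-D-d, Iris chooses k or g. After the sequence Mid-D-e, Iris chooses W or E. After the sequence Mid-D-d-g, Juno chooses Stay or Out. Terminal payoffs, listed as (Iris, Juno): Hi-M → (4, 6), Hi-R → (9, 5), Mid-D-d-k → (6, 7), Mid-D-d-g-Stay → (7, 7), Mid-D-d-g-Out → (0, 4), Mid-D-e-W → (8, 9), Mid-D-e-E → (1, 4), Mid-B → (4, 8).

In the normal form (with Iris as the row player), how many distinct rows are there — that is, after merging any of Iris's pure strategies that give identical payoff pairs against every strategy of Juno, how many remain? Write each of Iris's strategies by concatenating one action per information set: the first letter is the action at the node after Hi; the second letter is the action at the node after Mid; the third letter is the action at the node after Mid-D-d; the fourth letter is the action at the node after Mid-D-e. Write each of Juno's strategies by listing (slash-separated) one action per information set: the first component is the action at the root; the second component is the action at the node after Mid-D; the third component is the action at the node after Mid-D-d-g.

10

Iris has 16 pure strategies: MDkW, MDkE, MDgW, MDgE, MBkW, MBkE, MBgW, MBgE, RDkW, RDkE, RDgW, RDgE, RBkW, RBkE, RBgW, RBgE. Columns: Hi/d/Stay, Hi/d/Out, Hi/e/Stay, Hi/e/Out, Mid/d/Stay, Mid/d/Out, Mid/e/Stay, Mid/e/Out.
{MDkW} → row (4,6) (4,6) (4,6) (4,6) (6,7) (6,7) (8,9) (8,9)
{MDkE} → row (4,6) (4,6) (4,6) (4,6) (6,7) (6,7) (1,4) (1,4)
{MDgW} → row (4,6) (4,6) (4,6) (4,6) (7,7) (0,4) (8,9) (8,9)
{MDgE} → row (4,6) (4,6) (4,6) (4,6) (7,7) (0,4) (1,4) (1,4)
{MBkW, MBkE, MBgW, MBgE} → row (4,6) (4,6) (4,6) (4,6) (4,8) (4,8) (4,8) (4,8)
{RDkW} → row (9,5) (9,5) (9,5) (9,5) (6,7) (6,7) (8,9) (8,9)
{RDkE} → row (9,5) (9,5) (9,5) (9,5) (6,7) (6,7) (1,4) (1,4)
{RDgW} → row (9,5) (9,5) (9,5) (9,5) (7,7) (0,4) (8,9) (8,9)
{RDgE} → row (9,5) (9,5) (9,5) (9,5) (7,7) (0,4) (1,4) (1,4)
{RBkW, RBkE, RBgW, RBgE} → row (9,5) (9,5) (9,5) (9,5) (4,8) (4,8) (4,8) (4,8)
That's 10 distinct rows out of 16 strategies.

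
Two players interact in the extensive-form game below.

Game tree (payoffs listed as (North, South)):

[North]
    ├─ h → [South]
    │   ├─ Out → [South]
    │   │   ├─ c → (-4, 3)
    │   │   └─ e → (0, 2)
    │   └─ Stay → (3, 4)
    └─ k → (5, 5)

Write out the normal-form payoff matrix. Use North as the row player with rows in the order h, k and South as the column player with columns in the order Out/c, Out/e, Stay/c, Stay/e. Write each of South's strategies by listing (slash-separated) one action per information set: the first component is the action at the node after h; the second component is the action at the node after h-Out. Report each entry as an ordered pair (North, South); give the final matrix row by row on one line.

h: (-4,3) (0,2) (3,4) (3,4) | k: (5,5) (5,5) (5,5) (5,5)

        Out/c    Out/e   Stay/c   Stay/e
   h   (-4,3)    (0,2)    (3,4)    (3,4)
   k    (5,5)    (5,5)    (5,5)    (5,5)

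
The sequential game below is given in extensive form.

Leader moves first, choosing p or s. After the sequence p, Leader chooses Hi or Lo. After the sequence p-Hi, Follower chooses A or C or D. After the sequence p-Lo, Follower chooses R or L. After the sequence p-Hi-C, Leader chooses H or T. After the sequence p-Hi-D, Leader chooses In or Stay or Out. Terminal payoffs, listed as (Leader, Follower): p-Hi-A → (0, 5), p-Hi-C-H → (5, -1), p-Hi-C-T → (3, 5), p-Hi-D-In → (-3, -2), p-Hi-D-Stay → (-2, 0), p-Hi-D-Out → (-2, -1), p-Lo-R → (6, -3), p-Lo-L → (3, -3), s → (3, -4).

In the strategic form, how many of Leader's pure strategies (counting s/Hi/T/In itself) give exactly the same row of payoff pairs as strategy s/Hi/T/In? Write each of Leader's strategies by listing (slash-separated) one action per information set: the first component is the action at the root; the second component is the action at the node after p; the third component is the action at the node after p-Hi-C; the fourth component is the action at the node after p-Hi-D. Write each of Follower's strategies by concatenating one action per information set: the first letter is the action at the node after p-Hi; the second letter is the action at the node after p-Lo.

12

Row for s/Hi/T/In (columns AR, AL, CR, CL, DR, DL): (3,-4) (3,-4) (3,-4) (3,-4) (3,-4) (3,-4).
Under s/Hi/T/In, Leader's choice at the node after p and at the node after p-Hi-C and at the node after p-Hi-D can never be reached regardless of what Follower does, so varying those choices leaves every outcome unchanged.
Holding the reachable choices fixed and varying the unreachable ones freely already gives 2 × 2 × 3 = 12 equivalent strategies.
No other strategy reproduces this row, so those 12 are the full class: s/Hi/H/In, s/Hi/H/Stay, s/Hi/H/Out, s/Hi/T/In, s/Hi/T/Stay, s/Hi/T/Out, s/Lo/H/In, s/Lo/H/Stay, s/Lo/H/Out, s/Lo/T/In, s/Lo/T/Stay, s/Lo/T/Out.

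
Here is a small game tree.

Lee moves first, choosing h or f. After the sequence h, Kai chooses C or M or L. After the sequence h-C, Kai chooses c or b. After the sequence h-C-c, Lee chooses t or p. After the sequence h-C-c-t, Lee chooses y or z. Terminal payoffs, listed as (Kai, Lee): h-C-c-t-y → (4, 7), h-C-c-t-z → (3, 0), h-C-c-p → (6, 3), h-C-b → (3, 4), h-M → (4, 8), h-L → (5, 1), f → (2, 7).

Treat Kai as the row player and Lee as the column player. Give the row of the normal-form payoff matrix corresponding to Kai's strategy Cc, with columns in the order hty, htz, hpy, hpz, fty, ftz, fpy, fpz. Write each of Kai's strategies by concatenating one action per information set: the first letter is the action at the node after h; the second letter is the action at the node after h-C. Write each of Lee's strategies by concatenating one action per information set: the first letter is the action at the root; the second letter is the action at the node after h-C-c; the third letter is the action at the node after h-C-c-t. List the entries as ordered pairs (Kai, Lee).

vs hty: Lee plays h → Kai plays C at [h] → Kai plays c at [h-C] → Lee plays t at [h-C-c] → Lee plays y at [h-C-c-t] → (4, 7)
vs htz: Lee plays h → Kai plays C at [h] → Kai plays c at [h-C] → Lee plays t at [h-C-c] → Lee plays z at [h-C-c-t] → (3, 0)
vs hpy: Lee plays h → Kai plays C at [h] → Kai plays c at [h-C] → Lee plays p at [h-C-c] → (6, 3)
vs hpz: Lee plays h → Kai plays C at [h] → Kai plays c at [h-C] → Lee plays p at [h-C-c] → (6, 3)
vs fty: Lee plays f → (2, 7)
vs ftz: Lee plays f → (2, 7)
vs fpy: Lee plays f → (2, 7)
vs fpz: Lee plays f → (2, 7)

(4,7) (3,0) (6,3) (6,3) (2,7) (2,7) (2,7) (2,7)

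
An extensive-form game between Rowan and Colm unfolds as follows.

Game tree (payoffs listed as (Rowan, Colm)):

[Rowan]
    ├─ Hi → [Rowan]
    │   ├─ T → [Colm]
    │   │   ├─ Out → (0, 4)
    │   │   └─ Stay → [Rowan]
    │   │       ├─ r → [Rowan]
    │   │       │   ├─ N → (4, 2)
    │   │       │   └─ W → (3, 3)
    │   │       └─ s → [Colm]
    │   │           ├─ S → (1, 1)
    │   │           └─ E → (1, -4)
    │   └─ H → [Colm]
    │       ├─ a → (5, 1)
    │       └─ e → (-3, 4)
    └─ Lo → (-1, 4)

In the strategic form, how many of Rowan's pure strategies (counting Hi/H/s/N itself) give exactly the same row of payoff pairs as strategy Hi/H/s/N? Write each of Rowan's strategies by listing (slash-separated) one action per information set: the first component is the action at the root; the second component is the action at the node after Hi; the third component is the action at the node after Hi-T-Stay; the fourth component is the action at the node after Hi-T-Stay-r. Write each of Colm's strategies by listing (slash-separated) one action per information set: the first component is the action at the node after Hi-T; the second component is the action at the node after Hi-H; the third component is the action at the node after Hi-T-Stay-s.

4

Row for Hi/H/s/N (columns Out/a/S, Out/a/E, Out/e/S, Out/e/E, Stay/a/S, Stay/a/E, Stay/e/S, Stay/e/E): (5,1) (5,1) (-3,4) (-3,4) (5,1) (5,1) (-3,4) (-3,4).
Under Hi/H/s/N, Rowan's choice at the node after Hi-T-Stay and at the node after Hi-T-Stay-r can never be reached regardless of what Colm does, so varying those choices leaves every outcome unchanged.
Holding the reachable choices fixed and varying the unreachable ones freely already gives 2 × 2 = 4 equivalent strategies.
No other strategy reproduces this row, so those 4 are the full class: Hi/H/r/N, Hi/H/r/W, Hi/H/s/N, Hi/H/s/W.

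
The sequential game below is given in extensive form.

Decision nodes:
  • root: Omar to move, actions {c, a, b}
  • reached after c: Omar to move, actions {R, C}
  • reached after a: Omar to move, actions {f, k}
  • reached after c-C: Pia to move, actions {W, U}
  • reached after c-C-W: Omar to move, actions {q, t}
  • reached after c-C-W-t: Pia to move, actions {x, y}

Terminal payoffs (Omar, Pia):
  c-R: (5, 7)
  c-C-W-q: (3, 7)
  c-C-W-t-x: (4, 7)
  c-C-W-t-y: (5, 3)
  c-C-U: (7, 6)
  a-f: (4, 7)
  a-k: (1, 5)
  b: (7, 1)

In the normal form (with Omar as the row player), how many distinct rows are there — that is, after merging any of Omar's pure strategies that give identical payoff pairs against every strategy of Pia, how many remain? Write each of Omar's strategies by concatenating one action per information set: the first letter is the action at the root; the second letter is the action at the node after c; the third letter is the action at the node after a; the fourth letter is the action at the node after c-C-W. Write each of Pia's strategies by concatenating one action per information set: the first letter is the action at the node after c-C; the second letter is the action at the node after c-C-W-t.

6

Omar has 24 pure strategies: cRfq, cRft, cRkq, cRkt, cCfq, cCft, cCkq, cCkt, aRfq, aRft, aRkq, aRkt, aCfq, aCft, aCkq, aCkt, bRfq, bRft, bRkq, bRkt, bCfq, bCft, bCkq, bCkt. Columns: Wx, Wy, Ux, Uy.
{cRfq, cRft, cRkq, cRkt} → row (5,7) (5,7) (5,7) (5,7)
{cCfq, cCkq} → row (3,7) (3,7) (7,6) (7,6)
{cCft, cCkt} → row (4,7) (5,3) (7,6) (7,6)
{aRfq, aRft, aCfq, aCft} → row (4,7) (4,7) (4,7) (4,7)
{aRkq, aRkt, aCkq, aCkt} → row (1,5) (1,5) (1,5) (1,5)
{bRfq, bRft, bRkq, bRkt, bCfq, bCft, bCkq, bCkt} → row (7,1) (7,1) (7,1) (7,1)
That's 6 distinct rows out of 24 strategies.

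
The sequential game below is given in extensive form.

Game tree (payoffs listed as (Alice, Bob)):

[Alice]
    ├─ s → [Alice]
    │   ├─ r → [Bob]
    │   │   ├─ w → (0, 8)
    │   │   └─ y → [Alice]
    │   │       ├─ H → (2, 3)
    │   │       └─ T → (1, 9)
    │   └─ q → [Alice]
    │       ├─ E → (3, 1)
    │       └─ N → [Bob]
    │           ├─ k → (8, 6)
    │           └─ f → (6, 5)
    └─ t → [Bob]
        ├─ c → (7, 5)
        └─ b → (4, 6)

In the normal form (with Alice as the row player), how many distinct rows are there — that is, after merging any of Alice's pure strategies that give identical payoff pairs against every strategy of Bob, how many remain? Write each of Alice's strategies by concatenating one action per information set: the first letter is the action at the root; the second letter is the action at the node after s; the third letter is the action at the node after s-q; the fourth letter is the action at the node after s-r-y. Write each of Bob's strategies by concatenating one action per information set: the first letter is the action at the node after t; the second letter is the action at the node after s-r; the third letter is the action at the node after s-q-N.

5

Alice has 16 pure strategies: srEH, srET, srNH, srNT, sqEH, sqET, sqNH, sqNT, trEH, trET, trNH, trNT, tqEH, tqET, tqNH, tqNT. Columns: cwk, cwf, cyk, cyf, bwk, bwf, byk, byf.
{srEH, srNH} → row (0,8) (0,8) (2,3) (2,3) (0,8) (0,8) (2,3) (2,3)
{srET, srNT} → row (0,8) (0,8) (1,9) (1,9) (0,8) (0,8) (1,9) (1,9)
{sqEH, sqET} → row (3,1) (3,1) (3,1) (3,1) (3,1) (3,1) (3,1) (3,1)
{sqNH, sqNT} → row (8,6) (6,5) (8,6) (6,5) (8,6) (6,5) (8,6) (6,5)
{trEH, trET, trNH, trNT, tqEH, tqET, tqNH, tqNT} → row (7,5) (7,5) (7,5) (7,5) (4,6) (4,6) (4,6) (4,6)
That's 5 distinct rows out of 16 strategies.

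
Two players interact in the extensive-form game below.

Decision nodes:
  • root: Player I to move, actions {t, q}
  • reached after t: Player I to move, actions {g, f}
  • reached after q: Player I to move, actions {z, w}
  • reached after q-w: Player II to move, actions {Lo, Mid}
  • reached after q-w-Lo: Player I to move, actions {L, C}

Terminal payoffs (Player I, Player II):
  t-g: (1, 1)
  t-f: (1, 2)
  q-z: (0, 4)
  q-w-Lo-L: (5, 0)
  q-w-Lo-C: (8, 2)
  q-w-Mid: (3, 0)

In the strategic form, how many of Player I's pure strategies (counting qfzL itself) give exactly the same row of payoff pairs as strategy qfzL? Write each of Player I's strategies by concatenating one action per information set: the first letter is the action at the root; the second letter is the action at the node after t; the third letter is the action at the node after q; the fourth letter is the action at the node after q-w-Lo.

4

Row for qfzL (columns Lo, Mid): (0,4) (0,4).
Under qfzL, Player I's choice at the node after t and at the node after q-w-Lo can never be reached regardless of what Player II does, so varying those choices leaves every outcome unchanged.
Holding the reachable choices fixed and varying the unreachable ones freely already gives 2 × 2 = 4 equivalent strategies.
No other strategy reproduces this row, so those 4 are the full class: qgzL, qgzC, qfzL, qfzC.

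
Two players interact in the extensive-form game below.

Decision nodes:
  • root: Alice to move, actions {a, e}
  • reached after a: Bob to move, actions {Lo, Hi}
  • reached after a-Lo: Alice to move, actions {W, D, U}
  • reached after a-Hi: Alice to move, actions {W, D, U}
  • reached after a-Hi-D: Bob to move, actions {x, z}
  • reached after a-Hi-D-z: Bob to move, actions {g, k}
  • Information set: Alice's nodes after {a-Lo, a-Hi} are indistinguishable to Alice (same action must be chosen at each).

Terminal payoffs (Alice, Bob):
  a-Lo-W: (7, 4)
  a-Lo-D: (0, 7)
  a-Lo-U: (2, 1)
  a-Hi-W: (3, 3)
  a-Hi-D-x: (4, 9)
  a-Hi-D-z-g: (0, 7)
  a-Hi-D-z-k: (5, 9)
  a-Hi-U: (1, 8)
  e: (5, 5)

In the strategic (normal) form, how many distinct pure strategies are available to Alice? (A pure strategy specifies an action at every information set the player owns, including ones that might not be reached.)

6

Alice owns the root with actions {a, e} — two choices.
Alice owns the information set {a-Lo, a-Hi} with actions {W, D, U} — three choices.
A pure strategy fixes one action at each information set independently, so the count is the product 2 × 3 = 6.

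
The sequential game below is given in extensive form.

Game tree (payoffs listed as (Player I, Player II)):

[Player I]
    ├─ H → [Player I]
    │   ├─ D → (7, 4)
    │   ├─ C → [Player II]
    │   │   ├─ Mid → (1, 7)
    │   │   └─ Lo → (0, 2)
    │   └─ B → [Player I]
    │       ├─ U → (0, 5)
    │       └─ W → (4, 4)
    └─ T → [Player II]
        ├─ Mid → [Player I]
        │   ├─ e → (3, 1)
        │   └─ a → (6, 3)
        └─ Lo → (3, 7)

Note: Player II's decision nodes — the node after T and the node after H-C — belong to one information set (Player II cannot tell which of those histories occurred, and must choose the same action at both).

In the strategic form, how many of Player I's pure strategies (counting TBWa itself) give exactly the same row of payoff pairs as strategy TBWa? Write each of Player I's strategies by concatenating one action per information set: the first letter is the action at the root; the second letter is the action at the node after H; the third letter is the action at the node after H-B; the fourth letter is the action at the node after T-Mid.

Row for TBWa (columns Mid, Lo): (6,3) (3,7).
Under TBWa, Player I's choice at the node after H and at the node after H-B can never be reached regardless of what Player II does, so varying those choices leaves every outcome unchanged.
Holding the reachable choices fixed and varying the unreachable ones freely already gives 3 × 2 = 6 equivalent strategies.
No other strategy reproduces this row, so those 6 are the full class: TDUa, TDWa, TCUa, TCWa, TBUa, TBWa.

6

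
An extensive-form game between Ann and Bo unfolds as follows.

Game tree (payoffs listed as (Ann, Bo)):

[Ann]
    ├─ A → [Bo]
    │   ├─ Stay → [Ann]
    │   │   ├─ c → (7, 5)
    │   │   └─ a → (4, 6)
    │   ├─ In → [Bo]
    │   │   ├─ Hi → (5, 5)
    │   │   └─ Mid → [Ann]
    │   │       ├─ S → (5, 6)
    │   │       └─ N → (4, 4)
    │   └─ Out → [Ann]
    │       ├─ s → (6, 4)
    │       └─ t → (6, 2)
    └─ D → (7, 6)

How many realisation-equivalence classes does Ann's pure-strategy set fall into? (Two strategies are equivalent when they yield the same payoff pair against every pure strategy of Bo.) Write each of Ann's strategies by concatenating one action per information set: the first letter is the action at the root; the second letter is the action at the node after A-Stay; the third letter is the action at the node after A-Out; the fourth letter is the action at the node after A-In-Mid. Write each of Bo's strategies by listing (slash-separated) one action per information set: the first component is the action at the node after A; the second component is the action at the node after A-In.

9

Ann has 16 pure strategies: AcsS, AcsN, ActS, ActN, AasS, AasN, AatS, AatN, DcsS, DcsN, DctS, DctN, DasS, DasN, DatS, DatN. Columns: Stay/Hi, Stay/Mid, In/Hi, In/Mid, Out/Hi, Out/Mid.
{AcsS} → row (7,5) (7,5) (5,5) (5,6) (6,4) (6,4)
{AcsN} → row (7,5) (7,5) (5,5) (4,4) (6,4) (6,4)
{ActS} → row (7,5) (7,5) (5,5) (5,6) (6,2) (6,2)
{ActN} → row (7,5) (7,5) (5,5) (4,4) (6,2) (6,2)
{AasS} → row (4,6) (4,6) (5,5) (5,6) (6,4) (6,4)
{AasN} → row (4,6) (4,6) (5,5) (4,4) (6,4) (6,4)
{AatS} → row (4,6) (4,6) (5,5) (5,6) (6,2) (6,2)
{AatN} → row (4,6) (4,6) (5,5) (4,4) (6,2) (6,2)
{DcsS, DcsN, DctS, DctN, DasS, DasN, DatS, DatN} → row (7,6) (7,6) (7,6) (7,6) (7,6) (7,6)
That's 9 distinct rows out of 16 strategies.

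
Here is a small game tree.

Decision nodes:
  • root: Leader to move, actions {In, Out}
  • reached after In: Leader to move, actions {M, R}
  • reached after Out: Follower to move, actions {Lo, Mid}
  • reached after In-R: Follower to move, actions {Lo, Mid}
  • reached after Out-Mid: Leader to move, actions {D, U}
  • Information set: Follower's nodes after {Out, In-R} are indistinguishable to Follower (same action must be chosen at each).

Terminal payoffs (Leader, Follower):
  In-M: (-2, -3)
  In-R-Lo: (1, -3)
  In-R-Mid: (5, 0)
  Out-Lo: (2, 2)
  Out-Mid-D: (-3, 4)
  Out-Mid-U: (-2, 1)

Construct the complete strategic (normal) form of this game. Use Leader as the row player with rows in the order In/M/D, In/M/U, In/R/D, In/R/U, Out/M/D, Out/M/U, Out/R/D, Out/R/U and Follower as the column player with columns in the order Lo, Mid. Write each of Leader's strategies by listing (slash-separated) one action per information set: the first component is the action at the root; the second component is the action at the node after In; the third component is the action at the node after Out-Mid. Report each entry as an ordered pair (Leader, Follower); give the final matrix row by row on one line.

In/M/D: (-2,-3) (-2,-3) | In/M/U: (-2,-3) (-2,-3) | In/R/D: (1,-3) (5,0) | In/R/U: (1,-3) (5,0) | Out/M/D: (2,2) (-3,4) | Out/M/U: (2,2) (-2,1) | Out/R/D: (2,2) (-3,4) | Out/R/U: (2,2) (-2,1)

              Lo      Mid
 In/M/D  (-2,-3)  (-2,-3)
 In/M/U  (-2,-3)  (-2,-3)
 In/R/D   (1,-3)    (5,0)
 In/R/U   (1,-3)    (5,0)
Out/M/D    (2,2)   (-3,4)
Out/M/U    (2,2)   (-2,1)
Out/R/D    (2,2)   (-3,4)
Out/R/U    (2,2)   (-2,1)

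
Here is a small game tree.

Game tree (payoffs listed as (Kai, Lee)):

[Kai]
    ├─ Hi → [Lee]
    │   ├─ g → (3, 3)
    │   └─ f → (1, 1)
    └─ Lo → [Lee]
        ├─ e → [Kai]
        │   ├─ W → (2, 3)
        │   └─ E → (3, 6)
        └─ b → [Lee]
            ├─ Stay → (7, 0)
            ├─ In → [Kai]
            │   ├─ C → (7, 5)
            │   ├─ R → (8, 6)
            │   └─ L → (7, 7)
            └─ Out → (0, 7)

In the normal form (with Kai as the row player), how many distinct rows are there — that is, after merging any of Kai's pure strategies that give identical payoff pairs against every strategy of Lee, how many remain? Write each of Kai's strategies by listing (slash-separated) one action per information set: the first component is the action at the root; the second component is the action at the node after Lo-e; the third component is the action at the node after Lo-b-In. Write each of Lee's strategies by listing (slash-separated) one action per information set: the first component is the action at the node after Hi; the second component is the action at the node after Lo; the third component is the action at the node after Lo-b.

Kai has 12 pure strategies: Hi/W/C, Hi/W/R, Hi/W/L, Hi/E/C, Hi/E/R, Hi/E/L, Lo/W/C, Lo/W/R, Lo/W/L, Lo/E/C, Lo/E/R, Lo/E/L. Columns: g/e/Stay, g/e/In, g/e/Out, g/b/Stay, g/b/In, g/b/Out, f/e/Stay, f/e/In, f/e/Out, f/b/Stay, f/b/In, f/b/Out.
{Hi/W/C, Hi/W/R, Hi/W/L, Hi/E/C, Hi/E/R, Hi/E/L} → row (3,3) (3,3) (3,3) (3,3) (3,3) (3,3) (1,1) (1,1) (1,1) (1,1) (1,1) (1,1)
{Lo/W/C} → row (2,3) (2,3) (2,3) (7,0) (7,5) (0,7) (2,3) (2,3) (2,3) (7,0) (7,5) (0,7)
{Lo/W/R} → row (2,3) (2,3) (2,3) (7,0) (8,6) (0,7) (2,3) (2,3) (2,3) (7,0) (8,6) (0,7)
{Lo/W/L} → row (2,3) (2,3) (2,3) (7,0) (7,7) (0,7) (2,3) (2,3) (2,3) (7,0) (7,7) (0,7)
{Lo/E/C} → row (3,6) (3,6) (3,6) (7,0) (7,5) (0,7) (3,6) (3,6) (3,6) (7,0) (7,5) (0,7)
{Lo/E/R} → row (3,6) (3,6) (3,6) (7,0) (8,6) (0,7) (3,6) (3,6) (3,6) (7,0) (8,6) (0,7)
{Lo/E/L} → row (3,6) (3,6) (3,6) (7,0) (7,7) (0,7) (3,6) (3,6) (3,6) (7,0) (7,7) (0,7)
That's 7 distinct rows out of 12 strategies.

7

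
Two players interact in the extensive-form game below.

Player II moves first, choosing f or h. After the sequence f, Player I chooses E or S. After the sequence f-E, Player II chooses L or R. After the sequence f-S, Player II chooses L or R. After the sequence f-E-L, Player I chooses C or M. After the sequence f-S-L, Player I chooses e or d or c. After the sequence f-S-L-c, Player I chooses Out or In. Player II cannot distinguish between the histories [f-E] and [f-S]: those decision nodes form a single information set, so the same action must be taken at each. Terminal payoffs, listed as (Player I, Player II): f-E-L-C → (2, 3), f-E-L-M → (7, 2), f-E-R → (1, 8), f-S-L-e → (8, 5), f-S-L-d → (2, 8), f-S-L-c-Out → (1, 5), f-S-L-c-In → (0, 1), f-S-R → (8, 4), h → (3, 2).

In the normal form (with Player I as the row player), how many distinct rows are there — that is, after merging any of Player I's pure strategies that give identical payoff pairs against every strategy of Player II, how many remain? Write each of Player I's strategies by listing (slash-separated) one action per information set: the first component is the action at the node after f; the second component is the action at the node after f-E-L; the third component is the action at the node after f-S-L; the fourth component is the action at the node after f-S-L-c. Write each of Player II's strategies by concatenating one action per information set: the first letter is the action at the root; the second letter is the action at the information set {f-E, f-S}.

6

Player I has 24 pure strategies: E/C/e/Out, E/C/e/In, E/C/d/Out, E/C/d/In, E/C/c/Out, E/C/c/In, E/M/e/Out, E/M/e/In, E/M/d/Out, E/M/d/In, E/M/c/Out, E/M/c/In, S/C/e/Out, S/C/e/In, S/C/d/Out, S/C/d/In, S/C/c/Out, S/C/c/In, S/M/e/Out, S/M/e/In, S/M/d/Out, S/M/d/In, S/M/c/Out, S/M/c/In. Columns: fL, fR, hL, hR.
{E/C/e/Out, E/C/e/In, E/C/d/Out, E/C/d/In, E/C/c/Out, E/C/c/In} → row (2,3) (1,8) (3,2) (3,2)
{E/M/e/Out, E/M/e/In, E/M/d/Out, E/M/d/In, E/M/c/Out, E/M/c/In} → row (7,2) (1,8) (3,2) (3,2)
{S/C/e/Out, S/C/e/In, S/M/e/Out, S/M/e/In} → row (8,5) (8,4) (3,2) (3,2)
{S/C/d/Out, S/C/d/In, S/M/d/Out, S/M/d/In} → row (2,8) (8,4) (3,2) (3,2)
{S/C/c/Out, S/M/c/Out} → row (1,5) (8,4) (3,2) (3,2)
{S/C/c/In, S/M/c/In} → row (0,1) (8,4) (3,2) (3,2)
That's 6 distinct rows out of 24 strategies.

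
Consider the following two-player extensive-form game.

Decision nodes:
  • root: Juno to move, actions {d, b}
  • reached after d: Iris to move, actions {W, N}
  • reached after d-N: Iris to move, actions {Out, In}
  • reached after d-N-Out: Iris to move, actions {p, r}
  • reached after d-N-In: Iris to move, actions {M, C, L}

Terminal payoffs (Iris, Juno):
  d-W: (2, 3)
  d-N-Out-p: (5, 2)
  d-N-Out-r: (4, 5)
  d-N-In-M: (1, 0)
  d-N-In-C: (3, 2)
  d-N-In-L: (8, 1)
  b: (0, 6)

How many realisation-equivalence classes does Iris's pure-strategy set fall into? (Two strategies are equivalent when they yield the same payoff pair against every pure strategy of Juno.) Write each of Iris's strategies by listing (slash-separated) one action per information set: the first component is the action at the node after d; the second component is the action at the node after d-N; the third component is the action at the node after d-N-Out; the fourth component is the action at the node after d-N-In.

Iris has 24 pure strategies: W/Out/p/M, W/Out/p/C, W/Out/p/L, W/Out/r/M, W/Out/r/C, W/Out/r/L, W/In/p/M, W/In/p/C, W/In/p/L, W/In/r/M, W/In/r/C, W/In/r/L, N/Out/p/M, N/Out/p/C, N/Out/p/L, N/Out/r/M, N/Out/r/C, N/Out/r/L, N/In/p/M, N/In/p/C, N/In/p/L, N/In/r/M, N/In/r/C, N/In/r/L. Columns: d, b.
{W/Out/p/M, W/Out/p/C, W/Out/p/L, W/Out/r/M, W/Out/r/C, W/Out/r/L, W/In/p/M, W/In/p/C, W/In/p/L, W/In/r/M, W/In/r/C, W/In/r/L} → row (2,3) (0,6)
{N/Out/p/M, N/Out/p/C, N/Out/p/L} → row (5,2) (0,6)
{N/Out/r/M, N/Out/r/C, N/Out/r/L} → row (4,5) (0,6)
{N/In/p/M, N/In/r/M} → row (1,0) (0,6)
{N/In/p/C, N/In/r/C} → row (3,2) (0,6)
{N/In/p/L, N/In/r/L} → row (8,1) (0,6)
That's 6 distinct rows out of 24 strategies.

6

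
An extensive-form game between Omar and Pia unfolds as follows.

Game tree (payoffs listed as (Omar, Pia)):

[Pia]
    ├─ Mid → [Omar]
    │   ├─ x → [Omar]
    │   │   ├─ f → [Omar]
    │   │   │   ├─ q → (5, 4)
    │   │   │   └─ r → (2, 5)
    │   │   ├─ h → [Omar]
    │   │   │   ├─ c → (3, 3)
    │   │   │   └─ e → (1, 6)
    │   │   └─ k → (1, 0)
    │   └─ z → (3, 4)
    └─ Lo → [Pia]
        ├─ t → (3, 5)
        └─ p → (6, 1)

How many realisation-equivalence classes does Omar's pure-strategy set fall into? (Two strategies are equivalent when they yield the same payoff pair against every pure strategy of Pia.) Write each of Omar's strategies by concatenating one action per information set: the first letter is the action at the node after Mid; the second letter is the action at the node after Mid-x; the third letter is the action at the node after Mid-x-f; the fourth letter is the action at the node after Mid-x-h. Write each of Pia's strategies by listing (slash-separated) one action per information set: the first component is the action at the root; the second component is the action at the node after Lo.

Omar has 24 pure strategies: xfqc, xfqe, xfrc, xfre, xhqc, xhqe, xhrc, xhre, xkqc, xkqe, xkrc, xkre, zfqc, zfqe, zfrc, zfre, zhqc, zhqe, zhrc, zhre, zkqc, zkqe, zkrc, zkre. Columns: Mid/t, Mid/p, Lo/t, Lo/p.
{xfqc, xfqe} → row (5,4) (5,4) (3,5) (6,1)
{xfrc, xfre} → row (2,5) (2,5) (3,5) (6,1)
{xhqc, xhrc} → row (3,3) (3,3) (3,5) (6,1)
{xhqe, xhre} → row (1,6) (1,6) (3,5) (6,1)
{xkqc, xkqe, xkrc, xkre} → row (1,0) (1,0) (3,5) (6,1)
{zfqc, zfqe, zfrc, zfre, zhqc, zhqe, zhrc, zhre, zkqc, zkqe, zkrc, zkre} → row (3,4) (3,4) (3,5) (6,1)
That's 6 distinct rows out of 24 strategies.

6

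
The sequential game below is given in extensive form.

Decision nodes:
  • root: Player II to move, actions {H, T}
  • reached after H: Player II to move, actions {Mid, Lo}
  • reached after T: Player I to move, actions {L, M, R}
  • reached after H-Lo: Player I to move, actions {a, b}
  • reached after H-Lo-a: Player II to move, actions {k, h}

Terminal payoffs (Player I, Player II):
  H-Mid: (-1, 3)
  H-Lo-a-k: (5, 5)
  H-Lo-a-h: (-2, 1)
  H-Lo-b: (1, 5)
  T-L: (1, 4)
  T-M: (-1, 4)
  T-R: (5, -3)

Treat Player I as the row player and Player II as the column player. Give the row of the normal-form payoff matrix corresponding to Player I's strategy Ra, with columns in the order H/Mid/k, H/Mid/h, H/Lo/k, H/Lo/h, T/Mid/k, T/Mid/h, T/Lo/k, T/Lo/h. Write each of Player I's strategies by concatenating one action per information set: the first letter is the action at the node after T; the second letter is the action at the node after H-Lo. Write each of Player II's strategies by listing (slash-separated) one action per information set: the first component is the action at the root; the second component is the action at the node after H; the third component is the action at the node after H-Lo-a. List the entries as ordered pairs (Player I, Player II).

(-1,3) (-1,3) (5,5) (-2,1) (5,-3) (5,-3) (5,-3) (5,-3)

vs H/Mid/k: Player II plays H → Player II plays Mid at [H] → (-1, 3)
vs H/Mid/h: Player II plays H → Player II plays Mid at [H] → (-1, 3)
vs H/Lo/k: Player II plays H → Player II plays Lo at [H] → Player I plays a at [H-Lo] → Player II plays k at [H-Lo-a] → (5, 5)
vs H/Lo/h: Player II plays H → Player II plays Lo at [H] → Player I plays a at [H-Lo] → Player II plays h at [H-Lo-a] → (-2, 1)
vs T/Mid/k: Player II plays T → Player I plays R at [T] → (5, -3)
vs T/Mid/h: Player II plays T → Player I plays R at [T] → (5, -3)
vs T/Lo/k: Player II plays T → Player I plays R at [T] → (5, -3)
vs T/Lo/h: Player II plays T → Player I plays R at [T] → (5, -3)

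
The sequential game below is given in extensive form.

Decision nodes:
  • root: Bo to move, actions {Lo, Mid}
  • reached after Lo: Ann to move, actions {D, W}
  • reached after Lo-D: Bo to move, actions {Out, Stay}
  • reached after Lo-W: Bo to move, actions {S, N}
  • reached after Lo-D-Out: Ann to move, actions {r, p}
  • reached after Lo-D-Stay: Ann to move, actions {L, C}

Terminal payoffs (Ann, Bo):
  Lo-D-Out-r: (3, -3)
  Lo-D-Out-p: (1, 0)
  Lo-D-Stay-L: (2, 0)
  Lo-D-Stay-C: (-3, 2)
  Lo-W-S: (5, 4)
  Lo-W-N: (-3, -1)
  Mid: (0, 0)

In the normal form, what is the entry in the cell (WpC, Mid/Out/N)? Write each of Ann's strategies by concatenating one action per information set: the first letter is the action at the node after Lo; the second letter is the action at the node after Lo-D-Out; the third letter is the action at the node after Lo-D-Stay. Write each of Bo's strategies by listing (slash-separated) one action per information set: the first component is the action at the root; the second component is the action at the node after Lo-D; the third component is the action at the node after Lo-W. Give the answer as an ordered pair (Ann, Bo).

(0, 0)

Trace the play path from the root:
  Bo plays Mid
→ terminal payoff (0, 0).
(Ann's choice at the node after Lo is never reached on this path, so it doesn't affect the outcome.)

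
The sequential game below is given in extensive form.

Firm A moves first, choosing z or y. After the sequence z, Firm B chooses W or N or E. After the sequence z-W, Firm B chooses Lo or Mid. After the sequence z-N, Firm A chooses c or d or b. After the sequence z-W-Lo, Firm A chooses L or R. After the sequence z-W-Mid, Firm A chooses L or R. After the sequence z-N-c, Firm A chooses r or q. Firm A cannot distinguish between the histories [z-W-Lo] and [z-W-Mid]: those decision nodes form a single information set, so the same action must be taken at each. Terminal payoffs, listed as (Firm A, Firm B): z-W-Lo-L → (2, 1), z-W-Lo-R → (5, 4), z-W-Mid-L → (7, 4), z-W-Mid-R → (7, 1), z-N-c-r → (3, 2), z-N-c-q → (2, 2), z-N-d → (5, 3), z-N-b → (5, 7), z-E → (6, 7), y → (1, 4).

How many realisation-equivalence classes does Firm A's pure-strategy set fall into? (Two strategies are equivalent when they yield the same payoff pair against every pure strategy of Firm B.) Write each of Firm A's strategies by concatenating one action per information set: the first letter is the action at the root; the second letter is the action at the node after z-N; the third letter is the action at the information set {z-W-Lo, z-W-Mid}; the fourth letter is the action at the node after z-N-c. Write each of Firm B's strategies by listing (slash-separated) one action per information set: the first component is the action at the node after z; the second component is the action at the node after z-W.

9

Firm A has 24 pure strategies: zcLr, zcLq, zcRr, zcRq, zdLr, zdLq, zdRr, zdRq, zbLr, zbLq, zbRr, zbRq, ycLr, ycLq, ycRr, ycRq, ydLr, ydLq, ydRr, ydRq, ybLr, ybLq, ybRr, ybRq. Columns: W/Lo, W/Mid, N/Lo, N/Mid, E/Lo, E/Mid.
{zcLr} → row (2,1) (7,4) (3,2) (3,2) (6,7) (6,7)
{zcLq} → row (2,1) (7,4) (2,2) (2,2) (6,7) (6,7)
{zcRr} → row (5,4) (7,1) (3,2) (3,2) (6,7) (6,7)
{zcRq} → row (5,4) (7,1) (2,2) (2,2) (6,7) (6,7)
{zdLr, zdLq} → row (2,1) (7,4) (5,3) (5,3) (6,7) (6,7)
{zdRr, zdRq} → row (5,4) (7,1) (5,3) (5,3) (6,7) (6,7)
{zbLr, zbLq} → row (2,1) (7,4) (5,7) (5,7) (6,7) (6,7)
{zbRr, zbRq} → row (5,4) (7,1) (5,7) (5,7) (6,7) (6,7)
{ycLr, ycLq, ycRr, ycRq, ydLr, ydLq, ydRr, ydRq, ybLr, ybLq, ybRr, ybRq} → row (1,4) (1,4) (1,4) (1,4) (1,4) (1,4)
That's 9 distinct rows out of 24 strategies.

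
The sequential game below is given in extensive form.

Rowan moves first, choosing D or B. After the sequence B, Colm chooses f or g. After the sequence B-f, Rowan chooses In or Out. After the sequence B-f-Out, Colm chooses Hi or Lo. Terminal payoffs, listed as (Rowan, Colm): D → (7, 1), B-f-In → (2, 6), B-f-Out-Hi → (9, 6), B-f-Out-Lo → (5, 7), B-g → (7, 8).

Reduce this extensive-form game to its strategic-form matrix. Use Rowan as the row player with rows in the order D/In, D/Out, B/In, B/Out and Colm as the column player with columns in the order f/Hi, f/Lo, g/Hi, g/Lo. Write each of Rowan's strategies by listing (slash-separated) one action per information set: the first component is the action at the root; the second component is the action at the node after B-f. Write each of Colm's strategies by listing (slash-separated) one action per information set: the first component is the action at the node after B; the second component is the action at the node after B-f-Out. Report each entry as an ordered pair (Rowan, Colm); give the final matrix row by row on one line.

Row D/In: f/Hi→(7,1), f/Lo→(7,1), g/Hi→(7,1), g/Lo→(7,1)
Row D/Out: f/Hi→(7,1), f/Lo→(7,1), g/Hi→(7,1), g/Lo→(7,1)
Row B/In: f/Hi→(2,6), f/Lo→(2,6), g/Hi→(7,8), g/Lo→(7,8)
Row B/Out: f/Hi→(9,6), f/Lo→(5,7), g/Hi→(7,8), g/Lo→(7,8)

D/In: (7,1) (7,1) (7,1) (7,1) | D/Out: (7,1) (7,1) (7,1) (7,1) | B/In: (2,6) (2,6) (7,8) (7,8) | B/Out: (9,6) (5,7) (7,8) (7,8)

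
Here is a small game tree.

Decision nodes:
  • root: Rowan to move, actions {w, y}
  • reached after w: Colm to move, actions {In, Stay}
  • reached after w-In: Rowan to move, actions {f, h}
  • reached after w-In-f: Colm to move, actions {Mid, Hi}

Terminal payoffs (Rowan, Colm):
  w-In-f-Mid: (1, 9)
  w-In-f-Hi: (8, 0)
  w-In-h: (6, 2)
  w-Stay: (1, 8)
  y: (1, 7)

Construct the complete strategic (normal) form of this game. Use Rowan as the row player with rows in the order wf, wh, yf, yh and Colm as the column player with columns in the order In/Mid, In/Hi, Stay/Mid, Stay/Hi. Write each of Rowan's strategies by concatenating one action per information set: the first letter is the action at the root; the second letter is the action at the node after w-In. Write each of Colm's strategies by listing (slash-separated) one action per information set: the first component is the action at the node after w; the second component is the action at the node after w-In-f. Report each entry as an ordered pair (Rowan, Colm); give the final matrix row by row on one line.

wf: (1,9) (8,0) (1,8) (1,8) | wh: (6,2) (6,2) (1,8) (1,8) | yf: (1,7) (1,7) (1,7) (1,7) | yh: (1,7) (1,7) (1,7) (1,7)

       In/Mid    In/Hi  Stay/Mid  Stay/Hi
  wf    (1,9)    (8,0)    (1,8)    (1,8)
  wh    (6,2)    (6,2)    (1,8)    (1,8)
  yf    (1,7)    (1,7)    (1,7)    (1,7)
  yh    (1,7)    (1,7)    (1,7)    (1,7)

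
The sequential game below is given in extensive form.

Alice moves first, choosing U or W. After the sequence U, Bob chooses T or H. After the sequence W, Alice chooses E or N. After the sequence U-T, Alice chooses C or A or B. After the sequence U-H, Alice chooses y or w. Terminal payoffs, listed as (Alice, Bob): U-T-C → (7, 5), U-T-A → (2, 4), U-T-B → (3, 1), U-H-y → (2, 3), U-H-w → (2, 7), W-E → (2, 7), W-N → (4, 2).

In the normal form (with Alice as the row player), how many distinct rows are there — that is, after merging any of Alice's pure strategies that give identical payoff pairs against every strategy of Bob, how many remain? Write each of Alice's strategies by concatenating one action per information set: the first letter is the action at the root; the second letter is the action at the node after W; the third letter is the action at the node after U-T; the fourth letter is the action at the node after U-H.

8

Alice has 24 pure strategies: UECy, UECw, UEAy, UEAw, UEBy, UEBw, UNCy, UNCw, UNAy, UNAw, UNBy, UNBw, WECy, WECw, WEAy, WEAw, WEBy, WEBw, WNCy, WNCw, WNAy, WNAw, WNBy, WNBw. Columns: T, H.
{UECy, UNCy} → row (7,5) (2,3)
{UECw, UNCw} → row (7,5) (2,7)
{UEAy, UNAy} → row (2,4) (2,3)
{UEAw, UNAw} → row (2,4) (2,7)
{UEBy, UNBy} → row (3,1) (2,3)
{UEBw, UNBw} → row (3,1) (2,7)
{WECy, WECw, WEAy, WEAw, WEBy, WEBw} → row (2,7) (2,7)
{WNCy, WNCw, WNAy, WNAw, WNBy, WNBw} → row (4,2) (4,2)
That's 8 distinct rows out of 24 strategies.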